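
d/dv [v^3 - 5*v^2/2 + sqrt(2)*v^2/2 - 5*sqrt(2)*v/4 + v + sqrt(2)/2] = 3*v^2 - 5*v + sqrt(2)*v - 5*sqrt(2)/4 + 1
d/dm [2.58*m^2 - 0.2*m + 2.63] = 5.16*m - 0.2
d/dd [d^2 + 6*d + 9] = 2*d + 6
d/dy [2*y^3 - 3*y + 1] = 6*y^2 - 3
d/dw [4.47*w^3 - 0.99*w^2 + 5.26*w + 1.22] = 13.41*w^2 - 1.98*w + 5.26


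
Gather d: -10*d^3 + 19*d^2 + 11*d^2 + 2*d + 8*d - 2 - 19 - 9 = -10*d^3 + 30*d^2 + 10*d - 30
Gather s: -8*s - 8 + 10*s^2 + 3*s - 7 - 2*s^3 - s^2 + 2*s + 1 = -2*s^3 + 9*s^2 - 3*s - 14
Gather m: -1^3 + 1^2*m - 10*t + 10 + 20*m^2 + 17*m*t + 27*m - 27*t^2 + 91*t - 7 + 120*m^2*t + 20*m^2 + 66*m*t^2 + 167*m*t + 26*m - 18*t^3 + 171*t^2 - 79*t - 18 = m^2*(120*t + 40) + m*(66*t^2 + 184*t + 54) - 18*t^3 + 144*t^2 + 2*t - 16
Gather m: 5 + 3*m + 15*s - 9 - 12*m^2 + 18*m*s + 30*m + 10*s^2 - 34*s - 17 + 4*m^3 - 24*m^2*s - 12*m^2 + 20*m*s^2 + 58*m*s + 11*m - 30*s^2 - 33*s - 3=4*m^3 + m^2*(-24*s - 24) + m*(20*s^2 + 76*s + 44) - 20*s^2 - 52*s - 24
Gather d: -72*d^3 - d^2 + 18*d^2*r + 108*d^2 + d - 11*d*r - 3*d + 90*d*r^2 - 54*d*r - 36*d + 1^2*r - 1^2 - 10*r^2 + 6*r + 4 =-72*d^3 + d^2*(18*r + 107) + d*(90*r^2 - 65*r - 38) - 10*r^2 + 7*r + 3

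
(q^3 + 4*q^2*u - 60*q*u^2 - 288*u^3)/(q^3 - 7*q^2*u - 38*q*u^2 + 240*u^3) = (q + 6*u)/(q - 5*u)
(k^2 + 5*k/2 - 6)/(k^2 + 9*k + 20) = (k - 3/2)/(k + 5)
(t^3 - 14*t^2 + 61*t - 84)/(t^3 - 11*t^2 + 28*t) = (t - 3)/t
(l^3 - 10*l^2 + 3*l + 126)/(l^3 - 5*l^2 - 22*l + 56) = (l^2 - 3*l - 18)/(l^2 + 2*l - 8)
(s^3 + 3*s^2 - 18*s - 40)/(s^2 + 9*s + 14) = (s^2 + s - 20)/(s + 7)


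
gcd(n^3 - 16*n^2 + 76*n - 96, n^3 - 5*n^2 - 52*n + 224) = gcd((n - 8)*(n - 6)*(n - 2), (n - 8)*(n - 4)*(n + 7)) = n - 8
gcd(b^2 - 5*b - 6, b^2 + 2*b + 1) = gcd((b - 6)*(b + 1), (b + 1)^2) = b + 1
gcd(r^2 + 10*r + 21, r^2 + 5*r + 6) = r + 3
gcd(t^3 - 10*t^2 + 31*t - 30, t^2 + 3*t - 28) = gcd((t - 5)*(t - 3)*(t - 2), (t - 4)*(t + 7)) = 1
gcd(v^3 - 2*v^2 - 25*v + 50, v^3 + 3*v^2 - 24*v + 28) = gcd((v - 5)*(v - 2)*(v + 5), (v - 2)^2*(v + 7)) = v - 2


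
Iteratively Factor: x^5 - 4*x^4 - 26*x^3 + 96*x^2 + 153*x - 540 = (x + 4)*(x^4 - 8*x^3 + 6*x^2 + 72*x - 135) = (x - 3)*(x + 4)*(x^3 - 5*x^2 - 9*x + 45) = (x - 3)^2*(x + 4)*(x^2 - 2*x - 15) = (x - 3)^2*(x + 3)*(x + 4)*(x - 5)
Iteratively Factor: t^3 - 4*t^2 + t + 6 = (t - 2)*(t^2 - 2*t - 3) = (t - 2)*(t + 1)*(t - 3)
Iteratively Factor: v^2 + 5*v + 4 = (v + 4)*(v + 1)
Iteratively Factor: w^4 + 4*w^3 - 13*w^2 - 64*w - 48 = (w + 1)*(w^3 + 3*w^2 - 16*w - 48) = (w + 1)*(w + 3)*(w^2 - 16) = (w + 1)*(w + 3)*(w + 4)*(w - 4)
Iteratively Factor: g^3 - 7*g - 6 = (g + 1)*(g^2 - g - 6) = (g + 1)*(g + 2)*(g - 3)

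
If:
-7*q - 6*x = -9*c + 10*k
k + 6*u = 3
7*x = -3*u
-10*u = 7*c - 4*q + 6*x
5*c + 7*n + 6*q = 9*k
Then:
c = -1388*x/39 - 120/13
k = 14*x + 3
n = 27442*x/273 + 2211/91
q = -866*x/13 - 210/13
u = -7*x/3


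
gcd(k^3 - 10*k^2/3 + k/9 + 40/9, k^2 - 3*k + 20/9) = k - 5/3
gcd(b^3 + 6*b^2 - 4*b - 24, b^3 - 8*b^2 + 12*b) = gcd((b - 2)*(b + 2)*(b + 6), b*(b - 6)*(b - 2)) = b - 2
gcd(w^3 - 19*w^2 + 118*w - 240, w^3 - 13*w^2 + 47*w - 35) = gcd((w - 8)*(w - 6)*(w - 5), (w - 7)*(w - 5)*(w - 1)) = w - 5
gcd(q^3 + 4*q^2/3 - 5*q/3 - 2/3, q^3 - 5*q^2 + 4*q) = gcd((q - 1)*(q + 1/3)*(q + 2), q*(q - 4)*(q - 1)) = q - 1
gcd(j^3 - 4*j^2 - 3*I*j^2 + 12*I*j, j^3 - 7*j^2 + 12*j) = j^2 - 4*j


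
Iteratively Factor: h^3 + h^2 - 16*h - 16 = (h + 4)*(h^2 - 3*h - 4) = (h + 1)*(h + 4)*(h - 4)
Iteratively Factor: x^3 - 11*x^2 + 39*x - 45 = (x - 3)*(x^2 - 8*x + 15) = (x - 5)*(x - 3)*(x - 3)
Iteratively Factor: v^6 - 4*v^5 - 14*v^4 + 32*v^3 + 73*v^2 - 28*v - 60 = (v - 3)*(v^5 - v^4 - 17*v^3 - 19*v^2 + 16*v + 20) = (v - 3)*(v + 2)*(v^4 - 3*v^3 - 11*v^2 + 3*v + 10) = (v - 3)*(v + 1)*(v + 2)*(v^3 - 4*v^2 - 7*v + 10) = (v - 5)*(v - 3)*(v + 1)*(v + 2)*(v^2 + v - 2) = (v - 5)*(v - 3)*(v - 1)*(v + 1)*(v + 2)*(v + 2)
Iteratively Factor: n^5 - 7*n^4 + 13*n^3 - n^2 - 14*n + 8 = (n + 1)*(n^4 - 8*n^3 + 21*n^2 - 22*n + 8) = (n - 1)*(n + 1)*(n^3 - 7*n^2 + 14*n - 8) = (n - 1)^2*(n + 1)*(n^2 - 6*n + 8) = (n - 4)*(n - 1)^2*(n + 1)*(n - 2)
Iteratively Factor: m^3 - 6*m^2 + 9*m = (m - 3)*(m^2 - 3*m) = m*(m - 3)*(m - 3)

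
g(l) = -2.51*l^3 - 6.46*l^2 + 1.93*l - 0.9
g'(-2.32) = -8.63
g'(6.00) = -346.67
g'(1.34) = -28.90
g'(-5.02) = -122.97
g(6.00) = -764.04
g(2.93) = -113.84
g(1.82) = -33.92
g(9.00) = -2336.58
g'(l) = -7.53*l^2 - 12.92*l + 1.93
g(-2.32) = -8.81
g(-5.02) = 144.15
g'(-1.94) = -1.35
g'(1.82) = -46.53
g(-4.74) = 112.12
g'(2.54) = -79.47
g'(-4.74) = -106.01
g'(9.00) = -724.28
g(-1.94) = -10.63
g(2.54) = -78.81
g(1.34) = -15.95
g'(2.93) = -100.57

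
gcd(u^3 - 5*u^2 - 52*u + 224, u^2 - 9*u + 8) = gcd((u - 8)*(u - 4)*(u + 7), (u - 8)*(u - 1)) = u - 8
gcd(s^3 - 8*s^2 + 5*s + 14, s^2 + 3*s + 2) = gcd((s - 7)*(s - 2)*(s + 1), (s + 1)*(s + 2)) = s + 1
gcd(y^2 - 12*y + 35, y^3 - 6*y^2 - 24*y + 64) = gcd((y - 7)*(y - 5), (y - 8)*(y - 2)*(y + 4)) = 1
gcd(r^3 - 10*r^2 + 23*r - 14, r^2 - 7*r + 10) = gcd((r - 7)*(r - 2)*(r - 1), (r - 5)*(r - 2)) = r - 2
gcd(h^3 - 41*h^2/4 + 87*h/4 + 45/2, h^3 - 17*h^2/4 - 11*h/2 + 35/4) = h - 5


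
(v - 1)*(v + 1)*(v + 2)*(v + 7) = v^4 + 9*v^3 + 13*v^2 - 9*v - 14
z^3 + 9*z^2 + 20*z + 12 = (z + 1)*(z + 2)*(z + 6)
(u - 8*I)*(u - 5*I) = u^2 - 13*I*u - 40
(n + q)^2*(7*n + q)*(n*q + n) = 7*n^4*q + 7*n^4 + 15*n^3*q^2 + 15*n^3*q + 9*n^2*q^3 + 9*n^2*q^2 + n*q^4 + n*q^3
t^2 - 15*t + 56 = (t - 8)*(t - 7)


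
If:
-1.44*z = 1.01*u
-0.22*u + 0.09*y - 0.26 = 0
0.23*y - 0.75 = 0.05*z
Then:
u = 0.14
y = 3.24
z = -0.10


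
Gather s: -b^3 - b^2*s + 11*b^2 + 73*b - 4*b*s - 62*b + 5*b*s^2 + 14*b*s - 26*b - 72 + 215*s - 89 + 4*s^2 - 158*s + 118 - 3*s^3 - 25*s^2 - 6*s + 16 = -b^3 + 11*b^2 - 15*b - 3*s^3 + s^2*(5*b - 21) + s*(-b^2 + 10*b + 51) - 27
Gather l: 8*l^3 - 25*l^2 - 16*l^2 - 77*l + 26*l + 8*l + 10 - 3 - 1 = 8*l^3 - 41*l^2 - 43*l + 6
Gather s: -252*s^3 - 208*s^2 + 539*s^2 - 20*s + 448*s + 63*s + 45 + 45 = -252*s^3 + 331*s^2 + 491*s + 90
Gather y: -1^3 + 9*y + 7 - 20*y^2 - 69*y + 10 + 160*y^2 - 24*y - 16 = 140*y^2 - 84*y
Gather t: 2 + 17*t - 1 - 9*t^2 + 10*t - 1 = -9*t^2 + 27*t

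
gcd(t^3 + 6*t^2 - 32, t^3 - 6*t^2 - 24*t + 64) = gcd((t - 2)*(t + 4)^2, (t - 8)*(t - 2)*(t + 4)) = t^2 + 2*t - 8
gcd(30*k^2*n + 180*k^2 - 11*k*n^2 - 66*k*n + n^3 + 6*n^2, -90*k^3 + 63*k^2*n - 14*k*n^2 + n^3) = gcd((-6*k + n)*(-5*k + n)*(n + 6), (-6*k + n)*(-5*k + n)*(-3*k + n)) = 30*k^2 - 11*k*n + n^2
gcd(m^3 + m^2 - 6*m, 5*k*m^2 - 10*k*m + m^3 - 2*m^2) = m^2 - 2*m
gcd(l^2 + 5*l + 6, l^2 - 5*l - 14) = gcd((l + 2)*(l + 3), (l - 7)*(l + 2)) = l + 2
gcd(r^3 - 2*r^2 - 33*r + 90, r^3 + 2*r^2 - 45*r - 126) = r + 6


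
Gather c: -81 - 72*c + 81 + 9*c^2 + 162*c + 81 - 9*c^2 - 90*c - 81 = 0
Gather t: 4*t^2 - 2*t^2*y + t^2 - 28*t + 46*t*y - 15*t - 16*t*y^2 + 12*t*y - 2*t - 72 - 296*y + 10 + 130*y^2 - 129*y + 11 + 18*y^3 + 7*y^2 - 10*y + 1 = t^2*(5 - 2*y) + t*(-16*y^2 + 58*y - 45) + 18*y^3 + 137*y^2 - 435*y - 50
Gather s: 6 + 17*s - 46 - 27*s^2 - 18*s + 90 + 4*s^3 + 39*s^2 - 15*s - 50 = 4*s^3 + 12*s^2 - 16*s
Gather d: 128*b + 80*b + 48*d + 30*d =208*b + 78*d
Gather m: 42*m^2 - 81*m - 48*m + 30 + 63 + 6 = 42*m^2 - 129*m + 99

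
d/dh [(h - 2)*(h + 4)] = 2*h + 2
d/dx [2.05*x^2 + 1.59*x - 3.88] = 4.1*x + 1.59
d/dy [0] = 0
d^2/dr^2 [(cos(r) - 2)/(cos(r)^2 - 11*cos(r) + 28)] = (-9*(1 - cos(2*r))^2*cos(r)/4 - 3*(1 - cos(2*r))^2/4 - 251*cos(r)/2 - 154*cos(2*r) + 24*cos(3*r) + cos(5*r)/2 + 93)/((cos(r) - 7)^3*(cos(r) - 4)^3)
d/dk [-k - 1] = -1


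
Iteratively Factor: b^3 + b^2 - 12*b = (b - 3)*(b^2 + 4*b) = b*(b - 3)*(b + 4)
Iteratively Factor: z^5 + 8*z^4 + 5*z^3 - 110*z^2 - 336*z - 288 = (z + 3)*(z^4 + 5*z^3 - 10*z^2 - 80*z - 96) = (z - 4)*(z + 3)*(z^3 + 9*z^2 + 26*z + 24) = (z - 4)*(z + 3)^2*(z^2 + 6*z + 8) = (z - 4)*(z + 3)^2*(z + 4)*(z + 2)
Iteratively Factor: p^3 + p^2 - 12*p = (p + 4)*(p^2 - 3*p) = p*(p + 4)*(p - 3)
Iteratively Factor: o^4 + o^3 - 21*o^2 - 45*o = (o + 3)*(o^3 - 2*o^2 - 15*o) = (o + 3)^2*(o^2 - 5*o) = o*(o + 3)^2*(o - 5)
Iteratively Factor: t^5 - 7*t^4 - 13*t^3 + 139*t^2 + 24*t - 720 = (t + 3)*(t^4 - 10*t^3 + 17*t^2 + 88*t - 240) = (t - 5)*(t + 3)*(t^3 - 5*t^2 - 8*t + 48) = (t - 5)*(t - 4)*(t + 3)*(t^2 - t - 12) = (t - 5)*(t - 4)^2*(t + 3)*(t + 3)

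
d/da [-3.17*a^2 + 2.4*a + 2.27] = 2.4 - 6.34*a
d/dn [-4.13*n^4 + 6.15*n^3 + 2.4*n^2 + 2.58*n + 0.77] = -16.52*n^3 + 18.45*n^2 + 4.8*n + 2.58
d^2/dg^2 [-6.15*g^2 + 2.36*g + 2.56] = -12.3000000000000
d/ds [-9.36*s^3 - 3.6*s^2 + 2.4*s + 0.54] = -28.08*s^2 - 7.2*s + 2.4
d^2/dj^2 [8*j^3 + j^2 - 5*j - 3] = 48*j + 2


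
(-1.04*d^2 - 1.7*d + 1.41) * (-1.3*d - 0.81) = 1.352*d^3 + 3.0524*d^2 - 0.456*d - 1.1421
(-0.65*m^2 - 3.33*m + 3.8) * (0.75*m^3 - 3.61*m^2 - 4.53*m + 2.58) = -0.4875*m^5 - 0.151*m^4 + 17.8158*m^3 - 0.310099999999997*m^2 - 25.8054*m + 9.804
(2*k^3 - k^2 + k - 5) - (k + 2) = 2*k^3 - k^2 - 7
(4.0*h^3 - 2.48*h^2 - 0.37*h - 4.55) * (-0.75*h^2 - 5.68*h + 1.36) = -3.0*h^5 - 20.86*h^4 + 19.8039*h^3 + 2.1413*h^2 + 25.3408*h - 6.188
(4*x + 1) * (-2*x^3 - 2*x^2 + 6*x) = -8*x^4 - 10*x^3 + 22*x^2 + 6*x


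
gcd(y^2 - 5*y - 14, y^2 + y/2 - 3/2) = 1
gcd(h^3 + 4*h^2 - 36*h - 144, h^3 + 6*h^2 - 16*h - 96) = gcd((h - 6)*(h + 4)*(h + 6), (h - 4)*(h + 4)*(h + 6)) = h^2 + 10*h + 24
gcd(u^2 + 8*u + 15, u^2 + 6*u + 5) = u + 5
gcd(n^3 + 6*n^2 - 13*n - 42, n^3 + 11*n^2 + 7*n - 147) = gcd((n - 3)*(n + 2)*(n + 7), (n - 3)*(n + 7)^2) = n^2 + 4*n - 21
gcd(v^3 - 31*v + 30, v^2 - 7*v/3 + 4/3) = v - 1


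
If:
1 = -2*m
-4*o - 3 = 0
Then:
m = -1/2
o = -3/4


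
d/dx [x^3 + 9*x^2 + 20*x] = 3*x^2 + 18*x + 20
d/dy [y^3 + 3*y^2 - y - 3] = 3*y^2 + 6*y - 1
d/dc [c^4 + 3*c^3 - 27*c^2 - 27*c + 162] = 4*c^3 + 9*c^2 - 54*c - 27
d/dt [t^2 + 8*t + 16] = 2*t + 8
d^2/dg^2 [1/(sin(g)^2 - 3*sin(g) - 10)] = (-4*sin(g)^4 + 9*sin(g)^3 - 43*sin(g)^2 + 12*sin(g) + 38)/((sin(g) - 5)^3*(sin(g) + 2)^3)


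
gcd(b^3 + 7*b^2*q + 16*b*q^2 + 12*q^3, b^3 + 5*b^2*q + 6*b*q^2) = b^2 + 5*b*q + 6*q^2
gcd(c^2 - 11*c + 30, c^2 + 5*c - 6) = 1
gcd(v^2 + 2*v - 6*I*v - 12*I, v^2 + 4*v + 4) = v + 2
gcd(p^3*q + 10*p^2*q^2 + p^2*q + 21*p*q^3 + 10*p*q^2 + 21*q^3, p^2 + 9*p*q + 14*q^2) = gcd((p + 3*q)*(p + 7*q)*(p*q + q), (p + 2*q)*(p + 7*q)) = p + 7*q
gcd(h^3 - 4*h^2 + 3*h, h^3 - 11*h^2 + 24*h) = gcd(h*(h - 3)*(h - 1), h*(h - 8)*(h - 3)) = h^2 - 3*h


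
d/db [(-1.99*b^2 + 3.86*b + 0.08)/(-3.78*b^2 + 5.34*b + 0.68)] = (3.96420000000001*b^2 - 2.1016*b + 2.1976)/(14.2884*b^4 - 40.3704*b^3 + 23.3748*b^2 + 7.2624*b + 0.4624)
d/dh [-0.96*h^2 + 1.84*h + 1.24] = 1.84 - 1.92*h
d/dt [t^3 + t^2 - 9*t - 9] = 3*t^2 + 2*t - 9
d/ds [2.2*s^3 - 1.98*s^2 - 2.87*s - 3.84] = 6.6*s^2 - 3.96*s - 2.87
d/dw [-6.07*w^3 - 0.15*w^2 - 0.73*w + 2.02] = -18.21*w^2 - 0.3*w - 0.73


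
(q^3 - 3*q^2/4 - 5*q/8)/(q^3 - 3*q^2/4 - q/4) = (-8*q^2 + 6*q + 5)/(2*(-4*q^2 + 3*q + 1))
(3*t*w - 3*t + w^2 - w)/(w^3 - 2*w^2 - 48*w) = (-3*t*w + 3*t - w^2 + w)/(w*(-w^2 + 2*w + 48))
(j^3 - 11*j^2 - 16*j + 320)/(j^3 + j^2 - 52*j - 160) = (j - 8)/(j + 4)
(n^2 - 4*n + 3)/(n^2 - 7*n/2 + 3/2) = 2*(n - 1)/(2*n - 1)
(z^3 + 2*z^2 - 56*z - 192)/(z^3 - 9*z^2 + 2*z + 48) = (z^2 + 10*z + 24)/(z^2 - z - 6)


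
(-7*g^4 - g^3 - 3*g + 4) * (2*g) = -14*g^5 - 2*g^4 - 6*g^2 + 8*g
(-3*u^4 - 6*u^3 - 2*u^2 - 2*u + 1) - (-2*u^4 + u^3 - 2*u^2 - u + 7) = -u^4 - 7*u^3 - u - 6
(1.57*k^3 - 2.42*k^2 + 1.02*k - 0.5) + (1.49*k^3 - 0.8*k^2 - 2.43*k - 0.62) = 3.06*k^3 - 3.22*k^2 - 1.41*k - 1.12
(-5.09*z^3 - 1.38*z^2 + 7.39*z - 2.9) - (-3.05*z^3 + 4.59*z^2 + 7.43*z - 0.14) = -2.04*z^3 - 5.97*z^2 - 0.04*z - 2.76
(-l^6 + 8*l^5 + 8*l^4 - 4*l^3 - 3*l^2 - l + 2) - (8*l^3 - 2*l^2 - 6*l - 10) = -l^6 + 8*l^5 + 8*l^4 - 12*l^3 - l^2 + 5*l + 12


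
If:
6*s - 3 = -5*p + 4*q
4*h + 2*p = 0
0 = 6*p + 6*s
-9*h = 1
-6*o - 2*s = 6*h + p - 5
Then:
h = -1/9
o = 53/54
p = 2/9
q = -29/36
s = -2/9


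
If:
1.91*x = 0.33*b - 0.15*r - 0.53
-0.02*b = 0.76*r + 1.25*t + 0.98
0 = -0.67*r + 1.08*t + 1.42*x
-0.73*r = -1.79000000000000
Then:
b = 20.90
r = 2.45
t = -2.61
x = 3.14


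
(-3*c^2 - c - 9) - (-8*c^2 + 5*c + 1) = 5*c^2 - 6*c - 10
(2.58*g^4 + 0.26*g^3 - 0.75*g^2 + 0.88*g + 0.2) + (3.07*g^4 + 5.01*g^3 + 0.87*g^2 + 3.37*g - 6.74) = 5.65*g^4 + 5.27*g^3 + 0.12*g^2 + 4.25*g - 6.54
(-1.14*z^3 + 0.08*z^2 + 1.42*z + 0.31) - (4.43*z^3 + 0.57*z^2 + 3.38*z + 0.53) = -5.57*z^3 - 0.49*z^2 - 1.96*z - 0.22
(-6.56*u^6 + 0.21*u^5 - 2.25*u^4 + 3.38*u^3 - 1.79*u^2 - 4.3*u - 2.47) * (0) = 0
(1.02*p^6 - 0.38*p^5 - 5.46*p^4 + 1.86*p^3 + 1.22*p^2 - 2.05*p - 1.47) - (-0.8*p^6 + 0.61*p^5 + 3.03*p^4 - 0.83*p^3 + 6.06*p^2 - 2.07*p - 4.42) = 1.82*p^6 - 0.99*p^5 - 8.49*p^4 + 2.69*p^3 - 4.84*p^2 + 0.02*p + 2.95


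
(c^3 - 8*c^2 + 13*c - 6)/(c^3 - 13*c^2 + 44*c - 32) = (c^2 - 7*c + 6)/(c^2 - 12*c + 32)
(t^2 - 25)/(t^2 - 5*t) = (t + 5)/t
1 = 1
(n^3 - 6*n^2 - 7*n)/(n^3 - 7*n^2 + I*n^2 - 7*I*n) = (n + 1)/(n + I)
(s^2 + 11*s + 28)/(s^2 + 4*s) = (s + 7)/s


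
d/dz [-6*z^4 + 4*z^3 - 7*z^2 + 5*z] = -24*z^3 + 12*z^2 - 14*z + 5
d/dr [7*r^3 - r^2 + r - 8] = 21*r^2 - 2*r + 1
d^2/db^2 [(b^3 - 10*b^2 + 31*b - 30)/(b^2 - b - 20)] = 84/(b^3 + 12*b^2 + 48*b + 64)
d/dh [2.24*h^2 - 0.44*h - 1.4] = 4.48*h - 0.44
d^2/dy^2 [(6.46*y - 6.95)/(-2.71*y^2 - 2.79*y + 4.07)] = (-(5.42*y + 2.79)*(6.46*y - 6.95)*(10.84*y + 5.58) + (105.0396*y - 1.6222)*(2.71*y^2 + 2.79*y - 4.07))/(2.71*y^2 + 2.79*y - 4.07)^3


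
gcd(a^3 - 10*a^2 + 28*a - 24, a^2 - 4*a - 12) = a - 6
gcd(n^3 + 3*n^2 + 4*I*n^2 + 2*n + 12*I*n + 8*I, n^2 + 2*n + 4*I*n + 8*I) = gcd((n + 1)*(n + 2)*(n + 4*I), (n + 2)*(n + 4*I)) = n^2 + n*(2 + 4*I) + 8*I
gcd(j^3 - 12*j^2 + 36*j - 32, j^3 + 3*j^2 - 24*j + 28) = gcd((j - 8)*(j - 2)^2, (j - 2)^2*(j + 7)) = j^2 - 4*j + 4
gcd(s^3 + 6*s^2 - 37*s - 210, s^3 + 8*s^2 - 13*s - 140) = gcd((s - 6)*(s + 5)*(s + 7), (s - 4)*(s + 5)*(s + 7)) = s^2 + 12*s + 35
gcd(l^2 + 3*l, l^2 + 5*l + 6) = l + 3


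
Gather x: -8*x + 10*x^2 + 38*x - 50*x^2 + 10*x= -40*x^2 + 40*x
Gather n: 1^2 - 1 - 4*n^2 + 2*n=-4*n^2 + 2*n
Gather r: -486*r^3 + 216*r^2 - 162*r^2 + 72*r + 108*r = -486*r^3 + 54*r^2 + 180*r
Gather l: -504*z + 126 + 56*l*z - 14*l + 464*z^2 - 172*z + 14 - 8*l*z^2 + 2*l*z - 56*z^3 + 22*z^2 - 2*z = l*(-8*z^2 + 58*z - 14) - 56*z^3 + 486*z^2 - 678*z + 140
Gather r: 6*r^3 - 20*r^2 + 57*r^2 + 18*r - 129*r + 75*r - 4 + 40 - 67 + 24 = 6*r^3 + 37*r^2 - 36*r - 7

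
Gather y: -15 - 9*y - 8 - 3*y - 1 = -12*y - 24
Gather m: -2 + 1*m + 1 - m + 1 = 0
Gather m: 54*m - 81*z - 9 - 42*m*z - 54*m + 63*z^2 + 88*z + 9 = -42*m*z + 63*z^2 + 7*z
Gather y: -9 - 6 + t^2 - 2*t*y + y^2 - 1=t^2 - 2*t*y + y^2 - 16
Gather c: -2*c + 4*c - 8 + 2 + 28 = 2*c + 22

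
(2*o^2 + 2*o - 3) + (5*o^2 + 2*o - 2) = 7*o^2 + 4*o - 5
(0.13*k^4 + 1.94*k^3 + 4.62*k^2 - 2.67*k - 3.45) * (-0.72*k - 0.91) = -0.0936*k^5 - 1.5151*k^4 - 5.0918*k^3 - 2.2818*k^2 + 4.9137*k + 3.1395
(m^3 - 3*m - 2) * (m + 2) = m^4 + 2*m^3 - 3*m^2 - 8*m - 4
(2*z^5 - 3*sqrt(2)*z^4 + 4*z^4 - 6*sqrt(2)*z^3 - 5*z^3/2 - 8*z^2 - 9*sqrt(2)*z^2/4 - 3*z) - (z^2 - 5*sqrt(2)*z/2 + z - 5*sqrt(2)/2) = 2*z^5 - 3*sqrt(2)*z^4 + 4*z^4 - 6*sqrt(2)*z^3 - 5*z^3/2 - 9*z^2 - 9*sqrt(2)*z^2/4 - 4*z + 5*sqrt(2)*z/2 + 5*sqrt(2)/2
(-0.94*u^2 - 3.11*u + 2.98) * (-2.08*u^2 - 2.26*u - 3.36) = 1.9552*u^4 + 8.5932*u^3 + 3.9886*u^2 + 3.7148*u - 10.0128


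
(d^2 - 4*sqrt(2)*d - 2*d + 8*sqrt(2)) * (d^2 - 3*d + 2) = d^4 - 4*sqrt(2)*d^3 - 5*d^3 + 8*d^2 + 20*sqrt(2)*d^2 - 32*sqrt(2)*d - 4*d + 16*sqrt(2)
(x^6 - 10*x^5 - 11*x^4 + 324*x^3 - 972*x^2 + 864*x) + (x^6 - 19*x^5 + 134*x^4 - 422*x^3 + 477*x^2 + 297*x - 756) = 2*x^6 - 29*x^5 + 123*x^4 - 98*x^3 - 495*x^2 + 1161*x - 756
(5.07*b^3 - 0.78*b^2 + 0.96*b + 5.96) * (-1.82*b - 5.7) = -9.2274*b^4 - 27.4794*b^3 + 2.6988*b^2 - 16.3192*b - 33.972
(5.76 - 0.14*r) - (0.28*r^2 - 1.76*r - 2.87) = -0.28*r^2 + 1.62*r + 8.63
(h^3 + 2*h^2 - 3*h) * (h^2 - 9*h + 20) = h^5 - 7*h^4 - h^3 + 67*h^2 - 60*h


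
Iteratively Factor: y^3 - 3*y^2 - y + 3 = (y - 1)*(y^2 - 2*y - 3) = (y - 3)*(y - 1)*(y + 1)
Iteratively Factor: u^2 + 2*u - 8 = (u + 4)*(u - 2)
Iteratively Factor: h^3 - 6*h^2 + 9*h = (h - 3)*(h^2 - 3*h) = (h - 3)^2*(h)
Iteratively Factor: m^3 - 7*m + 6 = (m + 3)*(m^2 - 3*m + 2) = (m - 2)*(m + 3)*(m - 1)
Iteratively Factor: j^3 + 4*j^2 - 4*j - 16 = (j + 2)*(j^2 + 2*j - 8) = (j + 2)*(j + 4)*(j - 2)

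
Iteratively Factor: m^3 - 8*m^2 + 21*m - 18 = (m - 3)*(m^2 - 5*m + 6) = (m - 3)^2*(m - 2)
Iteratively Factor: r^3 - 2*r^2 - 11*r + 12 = (r - 4)*(r^2 + 2*r - 3) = (r - 4)*(r + 3)*(r - 1)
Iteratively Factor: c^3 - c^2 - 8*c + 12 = (c + 3)*(c^2 - 4*c + 4) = (c - 2)*(c + 3)*(c - 2)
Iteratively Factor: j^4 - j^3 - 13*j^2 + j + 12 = (j - 4)*(j^3 + 3*j^2 - j - 3) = (j - 4)*(j + 3)*(j^2 - 1) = (j - 4)*(j - 1)*(j + 3)*(j + 1)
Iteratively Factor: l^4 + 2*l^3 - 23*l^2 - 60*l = (l + 4)*(l^3 - 2*l^2 - 15*l) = l*(l + 4)*(l^2 - 2*l - 15) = l*(l + 3)*(l + 4)*(l - 5)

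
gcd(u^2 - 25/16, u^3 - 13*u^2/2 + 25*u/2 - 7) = 1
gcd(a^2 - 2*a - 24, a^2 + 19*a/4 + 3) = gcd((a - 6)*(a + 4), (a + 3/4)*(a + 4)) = a + 4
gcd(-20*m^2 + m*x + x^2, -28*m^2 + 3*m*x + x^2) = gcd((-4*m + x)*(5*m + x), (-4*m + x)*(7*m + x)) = -4*m + x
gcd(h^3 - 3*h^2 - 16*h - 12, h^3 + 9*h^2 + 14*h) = h + 2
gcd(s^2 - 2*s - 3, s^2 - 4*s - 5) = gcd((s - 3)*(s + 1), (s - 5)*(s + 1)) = s + 1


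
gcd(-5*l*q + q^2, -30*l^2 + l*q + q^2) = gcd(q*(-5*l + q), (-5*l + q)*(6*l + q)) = -5*l + q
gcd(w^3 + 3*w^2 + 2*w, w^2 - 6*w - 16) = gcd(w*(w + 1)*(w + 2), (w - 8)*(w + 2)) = w + 2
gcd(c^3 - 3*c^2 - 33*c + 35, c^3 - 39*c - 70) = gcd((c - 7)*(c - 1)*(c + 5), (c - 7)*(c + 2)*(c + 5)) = c^2 - 2*c - 35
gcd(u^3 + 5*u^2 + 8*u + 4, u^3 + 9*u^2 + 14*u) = u + 2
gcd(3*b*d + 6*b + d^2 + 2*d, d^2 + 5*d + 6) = d + 2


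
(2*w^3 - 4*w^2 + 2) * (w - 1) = 2*w^4 - 6*w^3 + 4*w^2 + 2*w - 2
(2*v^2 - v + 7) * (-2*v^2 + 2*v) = -4*v^4 + 6*v^3 - 16*v^2 + 14*v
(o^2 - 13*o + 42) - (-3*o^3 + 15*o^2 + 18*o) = 3*o^3 - 14*o^2 - 31*o + 42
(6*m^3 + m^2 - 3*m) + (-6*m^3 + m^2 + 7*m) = 2*m^2 + 4*m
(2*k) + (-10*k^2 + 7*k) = -10*k^2 + 9*k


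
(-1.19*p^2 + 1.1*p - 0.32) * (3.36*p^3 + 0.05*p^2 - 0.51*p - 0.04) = -3.9984*p^5 + 3.6365*p^4 - 0.4133*p^3 - 0.5294*p^2 + 0.1192*p + 0.0128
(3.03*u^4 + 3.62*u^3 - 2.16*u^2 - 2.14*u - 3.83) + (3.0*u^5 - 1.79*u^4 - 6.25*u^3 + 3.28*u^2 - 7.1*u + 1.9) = 3.0*u^5 + 1.24*u^4 - 2.63*u^3 + 1.12*u^2 - 9.24*u - 1.93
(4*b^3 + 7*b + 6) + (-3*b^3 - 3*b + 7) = b^3 + 4*b + 13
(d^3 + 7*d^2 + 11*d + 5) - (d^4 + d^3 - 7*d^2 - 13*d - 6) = -d^4 + 14*d^2 + 24*d + 11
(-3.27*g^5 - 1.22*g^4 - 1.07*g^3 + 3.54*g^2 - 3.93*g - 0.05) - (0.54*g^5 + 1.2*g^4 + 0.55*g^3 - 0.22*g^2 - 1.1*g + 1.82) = -3.81*g^5 - 2.42*g^4 - 1.62*g^3 + 3.76*g^2 - 2.83*g - 1.87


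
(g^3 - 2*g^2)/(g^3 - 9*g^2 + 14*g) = g/(g - 7)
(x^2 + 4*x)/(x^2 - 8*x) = (x + 4)/(x - 8)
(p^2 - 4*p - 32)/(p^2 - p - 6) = (-p^2 + 4*p + 32)/(-p^2 + p + 6)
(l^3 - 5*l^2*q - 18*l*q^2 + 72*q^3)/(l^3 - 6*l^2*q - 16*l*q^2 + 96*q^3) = (-l + 3*q)/(-l + 4*q)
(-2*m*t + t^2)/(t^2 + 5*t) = (-2*m + t)/(t + 5)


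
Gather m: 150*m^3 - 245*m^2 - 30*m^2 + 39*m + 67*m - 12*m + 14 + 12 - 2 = 150*m^3 - 275*m^2 + 94*m + 24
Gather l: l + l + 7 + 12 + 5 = 2*l + 24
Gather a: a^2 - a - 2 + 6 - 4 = a^2 - a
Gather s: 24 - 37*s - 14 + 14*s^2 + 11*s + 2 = 14*s^2 - 26*s + 12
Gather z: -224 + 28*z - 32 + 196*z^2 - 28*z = 196*z^2 - 256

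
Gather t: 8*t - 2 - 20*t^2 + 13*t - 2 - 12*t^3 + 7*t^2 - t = -12*t^3 - 13*t^2 + 20*t - 4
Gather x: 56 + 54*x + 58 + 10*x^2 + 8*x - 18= 10*x^2 + 62*x + 96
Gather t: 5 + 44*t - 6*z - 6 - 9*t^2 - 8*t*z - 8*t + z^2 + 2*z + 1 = -9*t^2 + t*(36 - 8*z) + z^2 - 4*z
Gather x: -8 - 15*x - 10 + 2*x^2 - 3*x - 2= 2*x^2 - 18*x - 20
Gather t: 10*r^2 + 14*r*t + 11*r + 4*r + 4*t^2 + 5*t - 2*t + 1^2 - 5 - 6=10*r^2 + 15*r + 4*t^2 + t*(14*r + 3) - 10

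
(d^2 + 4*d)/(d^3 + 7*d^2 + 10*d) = (d + 4)/(d^2 + 7*d + 10)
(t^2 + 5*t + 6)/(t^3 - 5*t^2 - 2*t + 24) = (t + 3)/(t^2 - 7*t + 12)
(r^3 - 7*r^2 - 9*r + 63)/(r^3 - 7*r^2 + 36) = (r^2 - 4*r - 21)/(r^2 - 4*r - 12)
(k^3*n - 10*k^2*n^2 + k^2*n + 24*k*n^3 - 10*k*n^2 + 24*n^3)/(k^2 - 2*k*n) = n*(k^3 - 10*k^2*n + k^2 + 24*k*n^2 - 10*k*n + 24*n^2)/(k*(k - 2*n))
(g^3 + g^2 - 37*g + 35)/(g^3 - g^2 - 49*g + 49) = (g - 5)/(g - 7)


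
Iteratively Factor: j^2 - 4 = (j - 2)*(j + 2)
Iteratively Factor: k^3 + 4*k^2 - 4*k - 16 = (k + 2)*(k^2 + 2*k - 8) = (k - 2)*(k + 2)*(k + 4)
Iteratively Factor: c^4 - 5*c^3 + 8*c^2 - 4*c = (c - 1)*(c^3 - 4*c^2 + 4*c) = c*(c - 1)*(c^2 - 4*c + 4) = c*(c - 2)*(c - 1)*(c - 2)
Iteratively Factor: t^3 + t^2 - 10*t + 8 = (t + 4)*(t^2 - 3*t + 2) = (t - 1)*(t + 4)*(t - 2)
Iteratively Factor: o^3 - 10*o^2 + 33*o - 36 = (o - 4)*(o^2 - 6*o + 9) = (o - 4)*(o - 3)*(o - 3)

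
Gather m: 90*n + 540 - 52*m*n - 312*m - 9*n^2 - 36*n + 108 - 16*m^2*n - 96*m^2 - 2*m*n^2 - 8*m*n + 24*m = m^2*(-16*n - 96) + m*(-2*n^2 - 60*n - 288) - 9*n^2 + 54*n + 648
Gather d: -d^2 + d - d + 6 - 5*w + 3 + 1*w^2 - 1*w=-d^2 + w^2 - 6*w + 9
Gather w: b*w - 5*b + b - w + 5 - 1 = -4*b + w*(b - 1) + 4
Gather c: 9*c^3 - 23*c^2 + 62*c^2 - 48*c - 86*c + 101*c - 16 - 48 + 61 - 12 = 9*c^3 + 39*c^2 - 33*c - 15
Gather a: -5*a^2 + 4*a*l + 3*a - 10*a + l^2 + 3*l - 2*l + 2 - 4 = -5*a^2 + a*(4*l - 7) + l^2 + l - 2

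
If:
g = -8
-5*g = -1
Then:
No Solution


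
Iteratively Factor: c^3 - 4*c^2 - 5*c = (c)*(c^2 - 4*c - 5) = c*(c + 1)*(c - 5)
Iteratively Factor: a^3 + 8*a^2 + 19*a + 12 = (a + 3)*(a^2 + 5*a + 4) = (a + 1)*(a + 3)*(a + 4)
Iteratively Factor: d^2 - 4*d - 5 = (d + 1)*(d - 5)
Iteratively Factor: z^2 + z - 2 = (z - 1)*(z + 2)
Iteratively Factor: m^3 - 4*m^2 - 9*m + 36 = (m - 3)*(m^2 - m - 12) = (m - 4)*(m - 3)*(m + 3)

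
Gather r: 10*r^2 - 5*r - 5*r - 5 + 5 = 10*r^2 - 10*r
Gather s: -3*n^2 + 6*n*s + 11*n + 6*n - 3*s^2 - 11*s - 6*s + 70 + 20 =-3*n^2 + 17*n - 3*s^2 + s*(6*n - 17) + 90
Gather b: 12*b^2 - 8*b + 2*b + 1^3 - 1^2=12*b^2 - 6*b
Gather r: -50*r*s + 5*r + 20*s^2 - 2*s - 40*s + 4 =r*(5 - 50*s) + 20*s^2 - 42*s + 4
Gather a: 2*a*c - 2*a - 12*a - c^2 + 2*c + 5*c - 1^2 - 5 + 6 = a*(2*c - 14) - c^2 + 7*c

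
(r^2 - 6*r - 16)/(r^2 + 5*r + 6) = (r - 8)/(r + 3)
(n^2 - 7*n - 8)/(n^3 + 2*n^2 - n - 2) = (n - 8)/(n^2 + n - 2)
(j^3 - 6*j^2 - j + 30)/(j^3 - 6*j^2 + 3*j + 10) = (j^2 - j - 6)/(j^2 - j - 2)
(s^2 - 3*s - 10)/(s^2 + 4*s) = (s^2 - 3*s - 10)/(s*(s + 4))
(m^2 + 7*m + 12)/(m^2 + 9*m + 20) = (m + 3)/(m + 5)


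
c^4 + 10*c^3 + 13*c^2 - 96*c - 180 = (c - 3)*(c + 2)*(c + 5)*(c + 6)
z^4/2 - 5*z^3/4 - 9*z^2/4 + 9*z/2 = z*(z/2 + 1)*(z - 3)*(z - 3/2)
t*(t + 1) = t^2 + t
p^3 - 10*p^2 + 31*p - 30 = (p - 5)*(p - 3)*(p - 2)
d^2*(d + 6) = d^3 + 6*d^2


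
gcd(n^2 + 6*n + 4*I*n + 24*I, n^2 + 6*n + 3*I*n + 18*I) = n + 6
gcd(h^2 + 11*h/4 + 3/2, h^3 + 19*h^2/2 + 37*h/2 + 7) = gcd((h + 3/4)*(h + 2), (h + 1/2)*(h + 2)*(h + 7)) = h + 2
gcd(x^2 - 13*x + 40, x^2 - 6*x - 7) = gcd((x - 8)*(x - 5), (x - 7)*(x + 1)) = 1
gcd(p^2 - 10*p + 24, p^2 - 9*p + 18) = p - 6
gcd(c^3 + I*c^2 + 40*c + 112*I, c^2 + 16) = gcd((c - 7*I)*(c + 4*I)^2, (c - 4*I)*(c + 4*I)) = c + 4*I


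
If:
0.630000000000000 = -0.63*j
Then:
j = -1.00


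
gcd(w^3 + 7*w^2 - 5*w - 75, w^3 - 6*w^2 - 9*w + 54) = w - 3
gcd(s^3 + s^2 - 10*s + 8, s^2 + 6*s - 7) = s - 1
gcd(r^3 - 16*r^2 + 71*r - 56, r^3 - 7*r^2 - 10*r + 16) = r^2 - 9*r + 8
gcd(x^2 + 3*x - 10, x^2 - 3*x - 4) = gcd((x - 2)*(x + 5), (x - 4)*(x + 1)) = 1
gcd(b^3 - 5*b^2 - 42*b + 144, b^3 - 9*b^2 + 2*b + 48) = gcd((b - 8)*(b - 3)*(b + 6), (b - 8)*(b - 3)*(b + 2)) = b^2 - 11*b + 24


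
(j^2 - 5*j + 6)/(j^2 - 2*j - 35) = (-j^2 + 5*j - 6)/(-j^2 + 2*j + 35)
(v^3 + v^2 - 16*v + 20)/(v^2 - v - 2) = (v^2 + 3*v - 10)/(v + 1)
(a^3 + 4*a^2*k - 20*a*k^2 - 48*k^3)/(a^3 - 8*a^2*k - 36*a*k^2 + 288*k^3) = (a^2 - 2*a*k - 8*k^2)/(a^2 - 14*a*k + 48*k^2)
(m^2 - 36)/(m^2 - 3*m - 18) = (m + 6)/(m + 3)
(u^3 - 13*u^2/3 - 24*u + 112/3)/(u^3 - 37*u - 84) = (u - 4/3)/(u + 3)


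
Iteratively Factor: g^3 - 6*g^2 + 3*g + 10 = (g - 2)*(g^2 - 4*g - 5) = (g - 2)*(g + 1)*(g - 5)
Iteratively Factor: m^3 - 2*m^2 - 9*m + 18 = (m + 3)*(m^2 - 5*m + 6) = (m - 2)*(m + 3)*(m - 3)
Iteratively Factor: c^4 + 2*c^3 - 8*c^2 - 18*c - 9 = (c + 1)*(c^3 + c^2 - 9*c - 9) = (c - 3)*(c + 1)*(c^2 + 4*c + 3) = (c - 3)*(c + 1)^2*(c + 3)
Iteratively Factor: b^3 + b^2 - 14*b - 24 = (b + 3)*(b^2 - 2*b - 8) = (b - 4)*(b + 3)*(b + 2)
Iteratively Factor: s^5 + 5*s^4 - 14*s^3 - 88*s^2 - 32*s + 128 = (s + 4)*(s^4 + s^3 - 18*s^2 - 16*s + 32) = (s + 2)*(s + 4)*(s^3 - s^2 - 16*s + 16) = (s + 2)*(s + 4)^2*(s^2 - 5*s + 4) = (s - 1)*(s + 2)*(s + 4)^2*(s - 4)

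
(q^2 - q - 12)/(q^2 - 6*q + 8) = (q + 3)/(q - 2)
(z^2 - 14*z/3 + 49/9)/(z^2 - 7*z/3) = (z - 7/3)/z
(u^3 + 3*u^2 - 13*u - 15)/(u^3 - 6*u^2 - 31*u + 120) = (u + 1)/(u - 8)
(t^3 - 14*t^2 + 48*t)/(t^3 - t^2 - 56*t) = (t - 6)/(t + 7)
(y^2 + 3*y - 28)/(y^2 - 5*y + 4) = (y + 7)/(y - 1)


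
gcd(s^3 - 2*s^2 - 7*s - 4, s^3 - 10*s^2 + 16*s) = 1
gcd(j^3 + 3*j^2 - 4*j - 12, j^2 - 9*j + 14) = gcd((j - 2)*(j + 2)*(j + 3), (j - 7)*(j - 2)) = j - 2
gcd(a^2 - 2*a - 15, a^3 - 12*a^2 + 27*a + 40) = a - 5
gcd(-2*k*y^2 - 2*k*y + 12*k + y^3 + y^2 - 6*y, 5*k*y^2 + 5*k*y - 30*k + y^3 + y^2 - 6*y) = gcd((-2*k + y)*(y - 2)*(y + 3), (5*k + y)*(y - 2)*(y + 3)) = y^2 + y - 6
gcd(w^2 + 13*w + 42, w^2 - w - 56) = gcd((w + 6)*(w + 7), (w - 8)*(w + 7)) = w + 7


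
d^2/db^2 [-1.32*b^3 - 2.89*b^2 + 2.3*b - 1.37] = -7.92*b - 5.78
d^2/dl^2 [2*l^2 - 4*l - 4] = 4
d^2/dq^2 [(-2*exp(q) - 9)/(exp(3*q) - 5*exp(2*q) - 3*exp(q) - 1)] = (-8*exp(6*q) - 51*exp(5*q) + 421*exp(4*q) - 842*exp(3*q) - 426*exp(2*q) + 105*exp(q) + 25)*exp(q)/(exp(9*q) - 15*exp(8*q) + 66*exp(7*q) - 38*exp(6*q) - 168*exp(5*q) - 192*exp(4*q) - 114*exp(3*q) - 42*exp(2*q) - 9*exp(q) - 1)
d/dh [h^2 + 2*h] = 2*h + 2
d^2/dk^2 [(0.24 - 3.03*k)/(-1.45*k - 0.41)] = (1.77635683940025e-15*k - 4.61187)/(1.45*k + 0.41)^3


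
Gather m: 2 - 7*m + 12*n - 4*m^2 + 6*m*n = -4*m^2 + m*(6*n - 7) + 12*n + 2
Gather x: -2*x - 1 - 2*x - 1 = -4*x - 2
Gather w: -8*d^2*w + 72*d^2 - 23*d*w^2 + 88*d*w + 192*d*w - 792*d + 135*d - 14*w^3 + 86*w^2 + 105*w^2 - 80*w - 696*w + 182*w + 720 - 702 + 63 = 72*d^2 - 657*d - 14*w^3 + w^2*(191 - 23*d) + w*(-8*d^2 + 280*d - 594) + 81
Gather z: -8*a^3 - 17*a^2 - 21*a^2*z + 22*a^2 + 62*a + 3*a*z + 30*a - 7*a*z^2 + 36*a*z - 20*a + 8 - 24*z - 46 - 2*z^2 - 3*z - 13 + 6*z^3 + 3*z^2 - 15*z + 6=-8*a^3 + 5*a^2 + 72*a + 6*z^3 + z^2*(1 - 7*a) + z*(-21*a^2 + 39*a - 42) - 45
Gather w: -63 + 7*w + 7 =7*w - 56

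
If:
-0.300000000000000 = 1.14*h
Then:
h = -0.26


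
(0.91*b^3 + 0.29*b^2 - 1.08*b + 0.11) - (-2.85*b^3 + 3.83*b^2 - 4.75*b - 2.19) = 3.76*b^3 - 3.54*b^2 + 3.67*b + 2.3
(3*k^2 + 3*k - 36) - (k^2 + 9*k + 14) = 2*k^2 - 6*k - 50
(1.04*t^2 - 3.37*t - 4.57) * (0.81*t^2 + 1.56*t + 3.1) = 0.8424*t^4 - 1.1073*t^3 - 5.7349*t^2 - 17.5762*t - 14.167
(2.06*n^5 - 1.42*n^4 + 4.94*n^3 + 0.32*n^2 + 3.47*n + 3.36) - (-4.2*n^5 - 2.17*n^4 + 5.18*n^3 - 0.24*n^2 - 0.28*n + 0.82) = 6.26*n^5 + 0.75*n^4 - 0.239999999999999*n^3 + 0.56*n^2 + 3.75*n + 2.54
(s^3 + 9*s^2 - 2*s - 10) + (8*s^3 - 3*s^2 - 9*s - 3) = 9*s^3 + 6*s^2 - 11*s - 13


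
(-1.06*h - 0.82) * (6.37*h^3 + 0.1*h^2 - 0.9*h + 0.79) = -6.7522*h^4 - 5.3294*h^3 + 0.872*h^2 - 0.0994*h - 0.6478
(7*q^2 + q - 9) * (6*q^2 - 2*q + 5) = 42*q^4 - 8*q^3 - 21*q^2 + 23*q - 45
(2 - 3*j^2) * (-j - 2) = 3*j^3 + 6*j^2 - 2*j - 4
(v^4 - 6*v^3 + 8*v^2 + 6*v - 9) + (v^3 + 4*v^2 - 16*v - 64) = v^4 - 5*v^3 + 12*v^2 - 10*v - 73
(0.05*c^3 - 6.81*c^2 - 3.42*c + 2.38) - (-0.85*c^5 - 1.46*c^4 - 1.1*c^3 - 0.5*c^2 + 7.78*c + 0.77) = 0.85*c^5 + 1.46*c^4 + 1.15*c^3 - 6.31*c^2 - 11.2*c + 1.61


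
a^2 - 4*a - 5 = (a - 5)*(a + 1)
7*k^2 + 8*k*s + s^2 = (k + s)*(7*k + s)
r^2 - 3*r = r*(r - 3)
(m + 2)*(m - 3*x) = m^2 - 3*m*x + 2*m - 6*x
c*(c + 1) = c^2 + c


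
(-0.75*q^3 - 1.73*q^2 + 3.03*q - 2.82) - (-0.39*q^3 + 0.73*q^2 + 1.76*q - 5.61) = -0.36*q^3 - 2.46*q^2 + 1.27*q + 2.79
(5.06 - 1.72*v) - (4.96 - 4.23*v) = 2.51*v + 0.0999999999999996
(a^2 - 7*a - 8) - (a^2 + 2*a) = -9*a - 8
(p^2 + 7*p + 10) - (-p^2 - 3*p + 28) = 2*p^2 + 10*p - 18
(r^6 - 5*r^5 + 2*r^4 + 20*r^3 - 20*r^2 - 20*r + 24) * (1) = r^6 - 5*r^5 + 2*r^4 + 20*r^3 - 20*r^2 - 20*r + 24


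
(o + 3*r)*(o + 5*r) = o^2 + 8*o*r + 15*r^2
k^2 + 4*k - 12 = (k - 2)*(k + 6)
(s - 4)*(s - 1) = s^2 - 5*s + 4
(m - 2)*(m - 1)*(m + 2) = m^3 - m^2 - 4*m + 4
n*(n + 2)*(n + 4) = n^3 + 6*n^2 + 8*n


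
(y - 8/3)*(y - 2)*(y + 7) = y^3 + 7*y^2/3 - 82*y/3 + 112/3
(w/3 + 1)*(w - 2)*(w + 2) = w^3/3 + w^2 - 4*w/3 - 4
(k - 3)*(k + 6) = k^2 + 3*k - 18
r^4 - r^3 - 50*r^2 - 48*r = r*(r - 8)*(r + 1)*(r + 6)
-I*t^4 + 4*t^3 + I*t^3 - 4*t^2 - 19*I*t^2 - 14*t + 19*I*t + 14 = (t - 2*I)*(t - I)*(t + 7*I)*(-I*t + I)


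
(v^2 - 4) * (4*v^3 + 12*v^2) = 4*v^5 + 12*v^4 - 16*v^3 - 48*v^2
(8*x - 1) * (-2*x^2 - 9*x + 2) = -16*x^3 - 70*x^2 + 25*x - 2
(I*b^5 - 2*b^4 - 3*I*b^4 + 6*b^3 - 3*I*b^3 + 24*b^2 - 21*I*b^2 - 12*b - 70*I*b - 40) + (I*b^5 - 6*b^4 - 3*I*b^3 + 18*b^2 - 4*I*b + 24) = 2*I*b^5 - 8*b^4 - 3*I*b^4 + 6*b^3 - 6*I*b^3 + 42*b^2 - 21*I*b^2 - 12*b - 74*I*b - 16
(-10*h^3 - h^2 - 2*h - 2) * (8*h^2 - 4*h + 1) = -80*h^5 + 32*h^4 - 22*h^3 - 9*h^2 + 6*h - 2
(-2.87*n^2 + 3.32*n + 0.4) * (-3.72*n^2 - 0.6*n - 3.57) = 10.6764*n^4 - 10.6284*n^3 + 6.7659*n^2 - 12.0924*n - 1.428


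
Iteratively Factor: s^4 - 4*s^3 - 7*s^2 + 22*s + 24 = (s + 2)*(s^3 - 6*s^2 + 5*s + 12) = (s + 1)*(s + 2)*(s^2 - 7*s + 12) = (s - 4)*(s + 1)*(s + 2)*(s - 3)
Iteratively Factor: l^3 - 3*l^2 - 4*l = (l)*(l^2 - 3*l - 4) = l*(l - 4)*(l + 1)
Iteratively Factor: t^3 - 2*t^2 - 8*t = (t + 2)*(t^2 - 4*t) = (t - 4)*(t + 2)*(t)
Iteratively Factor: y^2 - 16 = (y + 4)*(y - 4)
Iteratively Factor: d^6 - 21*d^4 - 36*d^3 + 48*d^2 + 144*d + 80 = (d + 1)*(d^5 - d^4 - 20*d^3 - 16*d^2 + 64*d + 80) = (d - 2)*(d + 1)*(d^4 + d^3 - 18*d^2 - 52*d - 40) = (d - 2)*(d + 1)*(d + 2)*(d^3 - d^2 - 16*d - 20) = (d - 2)*(d + 1)*(d + 2)^2*(d^2 - 3*d - 10) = (d - 5)*(d - 2)*(d + 1)*(d + 2)^2*(d + 2)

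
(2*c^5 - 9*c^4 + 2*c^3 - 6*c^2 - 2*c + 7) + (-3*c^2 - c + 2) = 2*c^5 - 9*c^4 + 2*c^3 - 9*c^2 - 3*c + 9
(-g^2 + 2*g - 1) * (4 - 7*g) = 7*g^3 - 18*g^2 + 15*g - 4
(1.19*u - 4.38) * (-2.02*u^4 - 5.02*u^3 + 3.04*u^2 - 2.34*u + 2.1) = -2.4038*u^5 + 2.8738*u^4 + 25.6052*u^3 - 16.0998*u^2 + 12.7482*u - 9.198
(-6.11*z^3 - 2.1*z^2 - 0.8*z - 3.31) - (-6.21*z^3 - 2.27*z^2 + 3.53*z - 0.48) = 0.0999999999999996*z^3 + 0.17*z^2 - 4.33*z - 2.83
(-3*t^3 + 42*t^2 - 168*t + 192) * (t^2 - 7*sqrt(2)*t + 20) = -3*t^5 + 21*sqrt(2)*t^4 + 42*t^4 - 294*sqrt(2)*t^3 - 228*t^3 + 1032*t^2 + 1176*sqrt(2)*t^2 - 3360*t - 1344*sqrt(2)*t + 3840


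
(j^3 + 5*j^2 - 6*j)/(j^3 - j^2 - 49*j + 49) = j*(j + 6)/(j^2 - 49)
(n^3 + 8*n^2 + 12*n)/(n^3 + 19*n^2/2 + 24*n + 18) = 2*n/(2*n + 3)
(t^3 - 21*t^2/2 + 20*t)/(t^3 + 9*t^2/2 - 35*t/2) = (t - 8)/(t + 7)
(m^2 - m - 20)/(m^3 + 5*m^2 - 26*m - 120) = 1/(m + 6)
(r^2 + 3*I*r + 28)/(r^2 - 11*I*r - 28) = (r + 7*I)/(r - 7*I)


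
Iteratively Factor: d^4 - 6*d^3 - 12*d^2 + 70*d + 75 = (d + 3)*(d^3 - 9*d^2 + 15*d + 25) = (d + 1)*(d + 3)*(d^2 - 10*d + 25) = (d - 5)*(d + 1)*(d + 3)*(d - 5)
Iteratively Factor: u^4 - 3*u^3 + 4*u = (u)*(u^3 - 3*u^2 + 4) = u*(u - 2)*(u^2 - u - 2) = u*(u - 2)^2*(u + 1)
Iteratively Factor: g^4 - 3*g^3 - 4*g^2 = (g)*(g^3 - 3*g^2 - 4*g) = g*(g - 4)*(g^2 + g) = g^2*(g - 4)*(g + 1)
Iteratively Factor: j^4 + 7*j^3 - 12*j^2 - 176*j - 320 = (j + 4)*(j^3 + 3*j^2 - 24*j - 80) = (j - 5)*(j + 4)*(j^2 + 8*j + 16) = (j - 5)*(j + 4)^2*(j + 4)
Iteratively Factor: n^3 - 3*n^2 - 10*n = (n)*(n^2 - 3*n - 10) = n*(n + 2)*(n - 5)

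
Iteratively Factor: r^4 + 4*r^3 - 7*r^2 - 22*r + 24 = (r - 2)*(r^3 + 6*r^2 + 5*r - 12) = (r - 2)*(r - 1)*(r^2 + 7*r + 12) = (r - 2)*(r - 1)*(r + 3)*(r + 4)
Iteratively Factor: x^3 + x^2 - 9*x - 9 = (x + 3)*(x^2 - 2*x - 3) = (x - 3)*(x + 3)*(x + 1)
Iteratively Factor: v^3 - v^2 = (v)*(v^2 - v) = v^2*(v - 1)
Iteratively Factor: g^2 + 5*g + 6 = (g + 3)*(g + 2)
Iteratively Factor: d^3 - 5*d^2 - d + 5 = (d + 1)*(d^2 - 6*d + 5) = (d - 1)*(d + 1)*(d - 5)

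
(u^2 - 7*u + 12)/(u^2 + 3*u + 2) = (u^2 - 7*u + 12)/(u^2 + 3*u + 2)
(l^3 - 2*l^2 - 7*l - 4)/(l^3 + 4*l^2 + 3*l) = (l^2 - 3*l - 4)/(l*(l + 3))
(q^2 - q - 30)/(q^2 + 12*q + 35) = (q - 6)/(q + 7)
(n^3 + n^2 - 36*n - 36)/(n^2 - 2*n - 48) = (n^2 - 5*n - 6)/(n - 8)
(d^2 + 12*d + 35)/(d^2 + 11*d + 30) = (d + 7)/(d + 6)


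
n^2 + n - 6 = (n - 2)*(n + 3)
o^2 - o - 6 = (o - 3)*(o + 2)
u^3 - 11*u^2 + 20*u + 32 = (u - 8)*(u - 4)*(u + 1)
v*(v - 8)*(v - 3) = v^3 - 11*v^2 + 24*v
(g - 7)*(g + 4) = g^2 - 3*g - 28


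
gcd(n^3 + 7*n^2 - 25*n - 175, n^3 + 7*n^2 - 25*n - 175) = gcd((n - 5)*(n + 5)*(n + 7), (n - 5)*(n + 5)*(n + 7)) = n^3 + 7*n^2 - 25*n - 175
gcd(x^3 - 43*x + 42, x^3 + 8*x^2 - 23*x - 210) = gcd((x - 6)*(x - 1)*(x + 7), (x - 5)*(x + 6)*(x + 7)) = x + 7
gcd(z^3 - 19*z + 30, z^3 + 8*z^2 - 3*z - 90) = z^2 + 2*z - 15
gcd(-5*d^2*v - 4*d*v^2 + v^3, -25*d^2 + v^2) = -5*d + v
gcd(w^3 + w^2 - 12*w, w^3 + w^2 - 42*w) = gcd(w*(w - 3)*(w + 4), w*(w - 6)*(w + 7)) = w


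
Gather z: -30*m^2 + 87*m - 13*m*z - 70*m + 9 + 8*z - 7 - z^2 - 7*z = -30*m^2 + 17*m - z^2 + z*(1 - 13*m) + 2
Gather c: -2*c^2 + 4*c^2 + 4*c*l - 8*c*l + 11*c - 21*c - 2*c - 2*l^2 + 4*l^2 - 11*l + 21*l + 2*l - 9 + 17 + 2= 2*c^2 + c*(-4*l - 12) + 2*l^2 + 12*l + 10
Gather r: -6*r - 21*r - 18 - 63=-27*r - 81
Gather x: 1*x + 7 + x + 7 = 2*x + 14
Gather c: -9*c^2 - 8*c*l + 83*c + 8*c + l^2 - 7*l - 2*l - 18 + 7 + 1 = -9*c^2 + c*(91 - 8*l) + l^2 - 9*l - 10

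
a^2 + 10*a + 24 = (a + 4)*(a + 6)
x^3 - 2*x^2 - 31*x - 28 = (x - 7)*(x + 1)*(x + 4)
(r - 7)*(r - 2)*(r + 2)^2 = r^4 - 5*r^3 - 18*r^2 + 20*r + 56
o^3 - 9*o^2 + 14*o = o*(o - 7)*(o - 2)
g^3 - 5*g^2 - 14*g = g*(g - 7)*(g + 2)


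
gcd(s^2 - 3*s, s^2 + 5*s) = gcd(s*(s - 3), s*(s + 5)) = s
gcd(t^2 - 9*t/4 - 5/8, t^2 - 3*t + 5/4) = t - 5/2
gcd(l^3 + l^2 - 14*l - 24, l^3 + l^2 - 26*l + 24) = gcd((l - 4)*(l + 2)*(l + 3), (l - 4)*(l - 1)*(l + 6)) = l - 4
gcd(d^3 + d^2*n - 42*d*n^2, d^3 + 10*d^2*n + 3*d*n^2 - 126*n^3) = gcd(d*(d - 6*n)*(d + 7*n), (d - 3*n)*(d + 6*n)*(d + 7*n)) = d + 7*n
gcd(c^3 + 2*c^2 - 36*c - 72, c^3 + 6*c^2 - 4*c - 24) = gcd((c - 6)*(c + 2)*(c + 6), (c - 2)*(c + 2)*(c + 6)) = c^2 + 8*c + 12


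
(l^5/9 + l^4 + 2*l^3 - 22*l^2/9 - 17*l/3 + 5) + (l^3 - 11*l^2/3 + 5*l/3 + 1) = l^5/9 + l^4 + 3*l^3 - 55*l^2/9 - 4*l + 6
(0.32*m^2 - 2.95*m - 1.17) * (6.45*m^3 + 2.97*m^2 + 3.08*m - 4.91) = 2.064*m^5 - 18.0771*m^4 - 15.3224*m^3 - 14.1321*m^2 + 10.8809*m + 5.7447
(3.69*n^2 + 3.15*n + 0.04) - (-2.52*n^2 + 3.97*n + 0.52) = 6.21*n^2 - 0.82*n - 0.48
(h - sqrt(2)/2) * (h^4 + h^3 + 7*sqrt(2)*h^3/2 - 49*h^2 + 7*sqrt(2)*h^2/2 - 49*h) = h^5 + h^4 + 3*sqrt(2)*h^4 - 105*h^3/2 + 3*sqrt(2)*h^3 - 105*h^2/2 + 49*sqrt(2)*h^2/2 + 49*sqrt(2)*h/2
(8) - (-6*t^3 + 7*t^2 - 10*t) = 6*t^3 - 7*t^2 + 10*t + 8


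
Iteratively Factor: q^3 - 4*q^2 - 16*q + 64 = (q - 4)*(q^2 - 16) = (q - 4)^2*(q + 4)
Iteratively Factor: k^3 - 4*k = (k)*(k^2 - 4) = k*(k + 2)*(k - 2)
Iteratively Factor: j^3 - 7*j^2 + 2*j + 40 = (j + 2)*(j^2 - 9*j + 20) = (j - 5)*(j + 2)*(j - 4)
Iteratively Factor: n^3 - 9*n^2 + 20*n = (n - 5)*(n^2 - 4*n) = (n - 5)*(n - 4)*(n)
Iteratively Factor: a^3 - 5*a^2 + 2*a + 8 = (a - 4)*(a^2 - a - 2) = (a - 4)*(a + 1)*(a - 2)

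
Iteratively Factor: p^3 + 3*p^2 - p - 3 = (p + 3)*(p^2 - 1) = (p + 1)*(p + 3)*(p - 1)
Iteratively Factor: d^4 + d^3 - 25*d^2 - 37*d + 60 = (d + 4)*(d^3 - 3*d^2 - 13*d + 15) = (d + 3)*(d + 4)*(d^2 - 6*d + 5) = (d - 1)*(d + 3)*(d + 4)*(d - 5)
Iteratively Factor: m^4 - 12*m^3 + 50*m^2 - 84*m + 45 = (m - 1)*(m^3 - 11*m^2 + 39*m - 45) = (m - 5)*(m - 1)*(m^2 - 6*m + 9) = (m - 5)*(m - 3)*(m - 1)*(m - 3)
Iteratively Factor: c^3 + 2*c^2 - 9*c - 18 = (c - 3)*(c^2 + 5*c + 6) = (c - 3)*(c + 2)*(c + 3)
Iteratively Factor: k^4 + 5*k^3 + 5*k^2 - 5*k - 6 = (k + 2)*(k^3 + 3*k^2 - k - 3) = (k - 1)*(k + 2)*(k^2 + 4*k + 3) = (k - 1)*(k + 1)*(k + 2)*(k + 3)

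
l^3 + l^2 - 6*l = l*(l - 2)*(l + 3)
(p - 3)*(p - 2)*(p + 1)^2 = p^4 - 3*p^3 - 3*p^2 + 7*p + 6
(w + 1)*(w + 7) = w^2 + 8*w + 7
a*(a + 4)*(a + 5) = a^3 + 9*a^2 + 20*a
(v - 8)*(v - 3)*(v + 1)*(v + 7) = v^4 - 3*v^3 - 57*v^2 + 115*v + 168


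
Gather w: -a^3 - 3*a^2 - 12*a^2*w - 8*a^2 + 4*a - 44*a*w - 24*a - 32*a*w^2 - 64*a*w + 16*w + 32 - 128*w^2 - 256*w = -a^3 - 11*a^2 - 20*a + w^2*(-32*a - 128) + w*(-12*a^2 - 108*a - 240) + 32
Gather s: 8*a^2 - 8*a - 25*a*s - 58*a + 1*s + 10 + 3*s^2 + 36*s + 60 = 8*a^2 - 66*a + 3*s^2 + s*(37 - 25*a) + 70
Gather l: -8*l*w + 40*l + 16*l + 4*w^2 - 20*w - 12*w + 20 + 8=l*(56 - 8*w) + 4*w^2 - 32*w + 28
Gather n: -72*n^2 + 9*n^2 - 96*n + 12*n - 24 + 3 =-63*n^2 - 84*n - 21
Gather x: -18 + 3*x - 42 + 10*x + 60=13*x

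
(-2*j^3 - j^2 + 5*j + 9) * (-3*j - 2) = 6*j^4 + 7*j^3 - 13*j^2 - 37*j - 18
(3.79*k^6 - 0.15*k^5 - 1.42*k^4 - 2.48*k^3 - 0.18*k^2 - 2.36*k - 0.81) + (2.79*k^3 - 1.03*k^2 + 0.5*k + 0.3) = 3.79*k^6 - 0.15*k^5 - 1.42*k^4 + 0.31*k^3 - 1.21*k^2 - 1.86*k - 0.51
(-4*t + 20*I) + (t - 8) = -3*t - 8 + 20*I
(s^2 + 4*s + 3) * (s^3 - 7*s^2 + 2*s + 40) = s^5 - 3*s^4 - 23*s^3 + 27*s^2 + 166*s + 120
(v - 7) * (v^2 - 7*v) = v^3 - 14*v^2 + 49*v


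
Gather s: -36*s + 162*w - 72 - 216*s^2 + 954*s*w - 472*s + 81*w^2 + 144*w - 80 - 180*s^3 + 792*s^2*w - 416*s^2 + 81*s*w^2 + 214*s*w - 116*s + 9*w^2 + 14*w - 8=-180*s^3 + s^2*(792*w - 632) + s*(81*w^2 + 1168*w - 624) + 90*w^2 + 320*w - 160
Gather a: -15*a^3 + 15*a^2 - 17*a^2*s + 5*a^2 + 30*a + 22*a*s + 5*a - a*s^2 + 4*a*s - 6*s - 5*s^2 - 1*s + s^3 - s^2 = -15*a^3 + a^2*(20 - 17*s) + a*(-s^2 + 26*s + 35) + s^3 - 6*s^2 - 7*s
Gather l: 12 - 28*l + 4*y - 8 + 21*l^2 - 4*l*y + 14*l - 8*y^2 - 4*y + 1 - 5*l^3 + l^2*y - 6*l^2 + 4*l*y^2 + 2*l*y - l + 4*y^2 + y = -5*l^3 + l^2*(y + 15) + l*(4*y^2 - 2*y - 15) - 4*y^2 + y + 5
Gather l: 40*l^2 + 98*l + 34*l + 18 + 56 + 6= 40*l^2 + 132*l + 80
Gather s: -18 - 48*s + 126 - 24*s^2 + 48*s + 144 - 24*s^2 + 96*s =-48*s^2 + 96*s + 252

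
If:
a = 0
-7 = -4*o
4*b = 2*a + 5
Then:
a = 0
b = 5/4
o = 7/4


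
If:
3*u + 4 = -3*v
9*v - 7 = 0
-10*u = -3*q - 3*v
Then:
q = -211/27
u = -19/9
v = 7/9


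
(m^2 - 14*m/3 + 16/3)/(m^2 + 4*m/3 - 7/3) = (3*m^2 - 14*m + 16)/(3*m^2 + 4*m - 7)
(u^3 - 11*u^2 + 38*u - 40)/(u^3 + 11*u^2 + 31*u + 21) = (u^3 - 11*u^2 + 38*u - 40)/(u^3 + 11*u^2 + 31*u + 21)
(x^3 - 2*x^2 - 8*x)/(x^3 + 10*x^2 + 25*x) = (x^2 - 2*x - 8)/(x^2 + 10*x + 25)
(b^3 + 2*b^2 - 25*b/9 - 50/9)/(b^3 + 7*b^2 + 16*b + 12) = (b^2 - 25/9)/(b^2 + 5*b + 6)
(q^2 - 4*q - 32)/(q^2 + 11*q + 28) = (q - 8)/(q + 7)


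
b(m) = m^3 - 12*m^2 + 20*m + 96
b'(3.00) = -25.00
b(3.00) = 75.00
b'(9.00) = 47.00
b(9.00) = 33.00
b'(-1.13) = 50.95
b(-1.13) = 56.63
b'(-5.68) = 253.11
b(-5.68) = -588.00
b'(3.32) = -26.61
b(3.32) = 66.73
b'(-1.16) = 51.88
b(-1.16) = 55.09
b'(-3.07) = 121.95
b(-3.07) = -107.43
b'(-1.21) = 53.43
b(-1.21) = 52.46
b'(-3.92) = 160.18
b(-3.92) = -227.03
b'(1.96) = -15.52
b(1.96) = 96.63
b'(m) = 3*m^2 - 24*m + 20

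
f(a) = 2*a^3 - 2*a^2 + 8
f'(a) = 6*a^2 - 4*a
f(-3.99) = -150.88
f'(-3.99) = 111.48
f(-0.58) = 6.94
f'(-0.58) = 4.34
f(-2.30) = -26.91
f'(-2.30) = 40.94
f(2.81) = 36.58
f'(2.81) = 36.14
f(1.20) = 8.58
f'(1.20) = 3.84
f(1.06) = 8.13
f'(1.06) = 2.50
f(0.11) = 7.98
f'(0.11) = -0.37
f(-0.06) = 7.99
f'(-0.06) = 0.26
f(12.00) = 3176.00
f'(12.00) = 816.00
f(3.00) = 44.00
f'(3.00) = 42.00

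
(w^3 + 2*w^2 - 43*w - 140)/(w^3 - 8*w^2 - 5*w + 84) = (w^2 + 9*w + 20)/(w^2 - w - 12)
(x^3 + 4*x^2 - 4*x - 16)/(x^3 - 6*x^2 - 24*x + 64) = (x + 2)/(x - 8)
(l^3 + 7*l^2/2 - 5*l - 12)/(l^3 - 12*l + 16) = (l + 3/2)/(l - 2)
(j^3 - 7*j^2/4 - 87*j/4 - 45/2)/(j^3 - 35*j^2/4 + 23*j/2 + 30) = (j + 3)/(j - 4)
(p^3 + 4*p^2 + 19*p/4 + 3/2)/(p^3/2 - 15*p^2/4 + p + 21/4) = (4*p^3 + 16*p^2 + 19*p + 6)/(2*p^3 - 15*p^2 + 4*p + 21)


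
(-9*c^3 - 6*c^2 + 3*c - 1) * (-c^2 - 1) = 9*c^5 + 6*c^4 + 6*c^3 + 7*c^2 - 3*c + 1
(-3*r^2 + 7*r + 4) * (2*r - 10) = -6*r^3 + 44*r^2 - 62*r - 40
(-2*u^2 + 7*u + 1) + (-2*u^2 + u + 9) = -4*u^2 + 8*u + 10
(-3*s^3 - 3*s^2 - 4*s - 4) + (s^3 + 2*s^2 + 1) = -2*s^3 - s^2 - 4*s - 3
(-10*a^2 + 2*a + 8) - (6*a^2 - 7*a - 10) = -16*a^2 + 9*a + 18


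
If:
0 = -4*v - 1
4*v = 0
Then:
No Solution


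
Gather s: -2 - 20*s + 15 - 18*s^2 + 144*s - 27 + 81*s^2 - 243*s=63*s^2 - 119*s - 14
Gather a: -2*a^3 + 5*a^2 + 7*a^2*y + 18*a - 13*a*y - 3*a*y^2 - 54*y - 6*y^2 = -2*a^3 + a^2*(7*y + 5) + a*(-3*y^2 - 13*y + 18) - 6*y^2 - 54*y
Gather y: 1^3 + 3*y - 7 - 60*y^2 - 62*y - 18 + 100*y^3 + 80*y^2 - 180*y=100*y^3 + 20*y^2 - 239*y - 24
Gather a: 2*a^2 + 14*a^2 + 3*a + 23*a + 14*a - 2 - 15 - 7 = 16*a^2 + 40*a - 24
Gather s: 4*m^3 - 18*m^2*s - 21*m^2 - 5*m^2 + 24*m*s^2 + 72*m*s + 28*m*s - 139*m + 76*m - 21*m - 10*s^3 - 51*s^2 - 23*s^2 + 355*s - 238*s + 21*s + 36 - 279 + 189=4*m^3 - 26*m^2 - 84*m - 10*s^3 + s^2*(24*m - 74) + s*(-18*m^2 + 100*m + 138) - 54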